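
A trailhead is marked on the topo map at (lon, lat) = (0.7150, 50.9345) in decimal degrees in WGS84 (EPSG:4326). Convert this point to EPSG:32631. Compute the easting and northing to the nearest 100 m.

E 339400 m, N 5645000 m

Zone 31 central meridian λ₀ = 6×31 − 183 = 3°; Δλ = -2.2850°.
Transverse Mercator on WGS84 with k₀ = 0.9996 gives E = 339445.543 m, N = 5645027.417 m.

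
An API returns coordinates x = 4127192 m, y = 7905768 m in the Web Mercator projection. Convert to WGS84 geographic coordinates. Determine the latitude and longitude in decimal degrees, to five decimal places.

R = 6378137 m. λ = x/R = 37.07519654°.
φ = 2·arctan(exp(y/R)) − 90° = 2·arctan(3.45392) − 90° = 57.70580204°.

lat 57.70580°, lon 37.07520°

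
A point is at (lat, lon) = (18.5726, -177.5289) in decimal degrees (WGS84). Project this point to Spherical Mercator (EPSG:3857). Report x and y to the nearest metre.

x -19762427 m, y 2104681 m

Web Mercator is spherical with R = a = 6378137 m.
x = R·λ = 6378137 × -3.098463822 = -19762426.749 m.
y = R·ln tan(π/4 + φ/2) = 6378137 × 0.329983589 = 2104680.539 m.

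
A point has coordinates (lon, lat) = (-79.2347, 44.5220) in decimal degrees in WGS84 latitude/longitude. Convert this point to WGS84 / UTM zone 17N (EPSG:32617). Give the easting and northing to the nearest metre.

E 640285 m, N 4931368 m

Zone 17 central meridian λ₀ = 6×17 − 183 = -81°; Δλ = +1.7653°.
Transverse Mercator on WGS84 with k₀ = 0.9996 gives E = 640285.001 m, N = 4931368.468 m.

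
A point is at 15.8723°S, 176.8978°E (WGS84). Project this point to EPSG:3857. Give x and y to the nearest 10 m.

Web Mercator is spherical with R = a = 6378137 m.
x = R·λ = 6378137 × 3.087449050 = 19692173.018 m.
y = R·ln tan(π/4 + φ/2) = 6378137 × -0.280636666 = -1789939.102 m.

x 19692170 m, y -1789940 m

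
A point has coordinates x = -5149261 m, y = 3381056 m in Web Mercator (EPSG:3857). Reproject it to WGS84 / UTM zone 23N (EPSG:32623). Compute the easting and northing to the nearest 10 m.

Web Mercator inverse (R = 6378137 m) → φ = 29.04249650°, λ = -46.25659858°.
UTM 23N forward: E = 377652.254 m, N = 3213345.262 m.

E 377650 m, N 3213350 m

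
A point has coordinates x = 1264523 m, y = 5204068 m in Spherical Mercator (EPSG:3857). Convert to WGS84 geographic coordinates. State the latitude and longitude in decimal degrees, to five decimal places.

lat 42.28700°, lon 11.35940°

R = 6378137 m. λ = x/R = 11.35940338°.
φ = 2·arctan(exp(y/R)) − 90° = 2·arctan(2.26126) − 90° = 42.28699950°.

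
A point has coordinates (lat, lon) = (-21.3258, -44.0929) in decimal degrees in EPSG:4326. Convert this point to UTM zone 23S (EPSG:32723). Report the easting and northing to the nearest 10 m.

Zone 23 central meridian λ₀ = 6×23 − 183 = -45°; Δλ = +0.9071°.
Transverse Mercator on WGS84 with k₀ = 0.9996 gives E = 594070.643 m, N = 7641523.665 m.

E 594070 m, N 7641520 m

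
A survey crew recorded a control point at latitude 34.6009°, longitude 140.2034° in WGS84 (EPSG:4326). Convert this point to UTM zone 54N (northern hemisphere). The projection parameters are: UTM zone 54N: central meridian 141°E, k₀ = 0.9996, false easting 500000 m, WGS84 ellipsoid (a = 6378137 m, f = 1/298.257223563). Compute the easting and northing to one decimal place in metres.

Zone 54 central meridian λ₀ = 6×54 − 183 = 141°; Δλ = -0.7966°.
Transverse Mercator on WGS84 with k₀ = 0.9996 gives E = 426956.914 m, N = 3829074.198 m.

E 426956.9 m, N 3829074.2 m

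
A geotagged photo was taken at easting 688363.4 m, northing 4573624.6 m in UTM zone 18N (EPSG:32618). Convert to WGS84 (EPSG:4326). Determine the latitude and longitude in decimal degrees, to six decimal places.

Zone 18N: λ₀ = -75°, k₀ = 0.9996, false easting 500000 m.
Meridian distance M = (N − FN)/k₀ = 4575454.8 m.
Inverse transverse Mercator on WGS84 gives φ = 41.29209970°, λ = -72.75040032°.

lat 41.292100°, lon -72.750400°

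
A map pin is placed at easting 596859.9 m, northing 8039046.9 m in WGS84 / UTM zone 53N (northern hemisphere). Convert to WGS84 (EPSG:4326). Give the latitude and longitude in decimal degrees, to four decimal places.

lat 72.4285°, lon 137.8755°

Zone 53N: λ₀ = 135°, k₀ = 0.9996, false easting 500000 m.
Meridian distance M = (N − FN)/k₀ = 8042263.8 m.
Inverse transverse Mercator on WGS84 gives φ = 72.42850039°, λ = 137.87550091°.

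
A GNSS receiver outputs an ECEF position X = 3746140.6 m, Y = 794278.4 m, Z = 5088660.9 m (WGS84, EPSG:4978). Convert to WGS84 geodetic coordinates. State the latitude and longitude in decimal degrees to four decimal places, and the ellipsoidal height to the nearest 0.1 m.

λ = atan2(Y, X) = 11.97090017°; p = √(X²+Y²) = 3829418.7 m.
Bowring's method on WGS84 (a = 6378137 m, b = 6356752.314 m) gives φ = 53.22170044°, h = 4129.015 m.

lat 53.2217°, lon 11.9709°, h 4129.0 m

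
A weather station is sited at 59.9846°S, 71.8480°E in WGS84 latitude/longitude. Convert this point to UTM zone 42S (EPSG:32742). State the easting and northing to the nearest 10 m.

E 658900 m, N 3346880 m

Zone 42 central meridian λ₀ = 6×42 − 183 = 69°; Δλ = +2.8480°.
Transverse Mercator on WGS84 with k₀ = 0.9996 gives E = 658895.975 m, N = 3346883.305 m.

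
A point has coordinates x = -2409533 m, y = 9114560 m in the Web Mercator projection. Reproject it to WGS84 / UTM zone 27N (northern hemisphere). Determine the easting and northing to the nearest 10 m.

E 467380 m, N 6992250 m

Web Mercator inverse (R = 6378137 m) → φ = 63.05829799°, λ = -21.64520321°.
UTM 27N forward: E = 467384.404 m, N = 6992248.346 m.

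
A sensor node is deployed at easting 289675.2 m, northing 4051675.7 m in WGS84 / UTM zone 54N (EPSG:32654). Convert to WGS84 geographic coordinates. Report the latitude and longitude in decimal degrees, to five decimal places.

lat 36.58740°, lon 138.64900°

Zone 54N: λ₀ = 141°, k₀ = 0.9996, false easting 500000 m.
Meridian distance M = (N − FN)/k₀ = 4053297.0 m.
Inverse transverse Mercator on WGS84 gives φ = 36.58739961°, λ = 138.64899997°.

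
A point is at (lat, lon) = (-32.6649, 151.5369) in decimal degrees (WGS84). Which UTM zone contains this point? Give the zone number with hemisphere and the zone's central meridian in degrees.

Zone 56S, central meridian 153°

UTM zone = ⌊(λ + 180)/6⌋ + 1; 151.5369° ∈ [150°, 156°) → zone 56.
Hemisphere: S (φ < 0).
Central meridian λ₀ = 6×56 − 183 = 153°.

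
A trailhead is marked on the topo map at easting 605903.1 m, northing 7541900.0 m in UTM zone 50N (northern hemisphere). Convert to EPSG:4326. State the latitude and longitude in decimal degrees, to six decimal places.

lat 67.971900°, lon 119.530799°

Zone 50N: λ₀ = 117°, k₀ = 0.9996, false easting 500000 m.
Meridian distance M = (N − FN)/k₀ = 7544918.0 m.
Inverse transverse Mercator on WGS84 gives φ = 67.97189977°, λ = 119.53079929°.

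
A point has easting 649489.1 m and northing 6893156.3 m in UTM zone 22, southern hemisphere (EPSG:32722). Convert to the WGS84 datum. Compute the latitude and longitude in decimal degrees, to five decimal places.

lat -28.07860°, lon -49.47860°

Zone 22S: λ₀ = -51°, k₀ = 0.9996, false easting 500000 m, false northing 10000000 m.
Meridian distance M = (N − FN)/k₀ = -3108086.9 m.
Inverse transverse Mercator on WGS84 gives φ = -28.07860034°, λ = -49.47859958°.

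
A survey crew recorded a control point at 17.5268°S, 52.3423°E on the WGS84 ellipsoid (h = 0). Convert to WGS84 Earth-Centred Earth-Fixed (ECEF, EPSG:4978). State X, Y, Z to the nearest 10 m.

WGS84: a = 6378137 m, e² = 0.006694380; N(φ) = a/√(1−e²sin²φ) = 6380074.060 m.
X = (N+h)·cosφ·cosλ = 3716906.387 m; Y = (N+h)·cosφ·sinλ = 4816459.758 m; Z = (N(1−e²)+h)·sinφ = -1908508.820 m.

X 3716910 m, Y 4816460 m, Z -1908510 m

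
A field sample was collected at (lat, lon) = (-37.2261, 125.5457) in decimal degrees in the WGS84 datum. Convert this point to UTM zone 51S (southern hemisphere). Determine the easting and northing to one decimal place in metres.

Zone 51 central meridian λ₀ = 6×51 − 183 = 123°; Δλ = +2.5457°.
Transverse Mercator on WGS84 with k₀ = 0.9996 gives E = 725854.038 m, N = 5877008.638 m.

E 725854.0 m, N 5877008.6 m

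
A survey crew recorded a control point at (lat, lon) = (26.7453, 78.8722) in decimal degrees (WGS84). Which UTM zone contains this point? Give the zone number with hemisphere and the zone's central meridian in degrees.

UTM zone = ⌊(λ + 180)/6⌋ + 1; 78.8722° ∈ [78°, 84°) → zone 44.
Hemisphere: N (φ ≥ 0).
Central meridian λ₀ = 6×44 − 183 = 81°.

Zone 44N, central meridian 81°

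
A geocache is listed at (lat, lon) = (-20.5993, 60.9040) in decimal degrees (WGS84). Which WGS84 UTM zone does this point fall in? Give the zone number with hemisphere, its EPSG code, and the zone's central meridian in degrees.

UTM zone = ⌊(λ + 180)/6⌋ + 1; 60.9040° ∈ [60°, 66°) → zone 41.
Hemisphere: S (φ < 0).
Central meridian λ₀ = 6×41 − 183 = 63°.
EPSG code: 32741.

Zone 41S (EPSG:32741), central meridian 63°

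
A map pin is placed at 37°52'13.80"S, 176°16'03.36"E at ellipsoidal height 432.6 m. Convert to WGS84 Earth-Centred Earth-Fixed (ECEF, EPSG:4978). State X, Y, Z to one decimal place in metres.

WGS84: a = 6378137 m, e² = 0.006694380; N(φ) = a/√(1−e²sin²φ) = 6386197.504 m.
X = (N+h)·cosφ·cosλ = -5030914.038 m; Y = (N+h)·cosφ·sinλ = 328191.534 m; Z = (N(1−e²)+h)·sinφ = -3894372.765 m.

X -5030914.0 m, Y 328191.5 m, Z -3894372.8 m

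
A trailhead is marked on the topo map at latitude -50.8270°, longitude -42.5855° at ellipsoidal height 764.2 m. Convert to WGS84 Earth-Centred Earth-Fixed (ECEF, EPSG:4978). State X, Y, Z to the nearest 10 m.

X 2972650 m, Y -2732100 m, Z -4922000 m

WGS84: a = 6378137 m, e² = 0.006694380; N(φ) = a/√(1−e²sin²φ) = 6391006.509 m.
X = (N+h)·cosφ·cosλ = 2972647.998 m; Y = (N+h)·cosφ·sinλ = -2732101.868 m; Z = (N(1−e²)+h)·sinφ = -4922002.809 m.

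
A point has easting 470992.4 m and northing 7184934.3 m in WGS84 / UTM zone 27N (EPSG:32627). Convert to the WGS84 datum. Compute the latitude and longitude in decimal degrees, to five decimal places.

lat 64.78770°, lon -21.61030°

Zone 27N: λ₀ = -21°, k₀ = 0.9996, false easting 500000 m.
Meridian distance M = (N − FN)/k₀ = 7187809.4 m.
Inverse transverse Mercator on WGS84 gives φ = 64.78770015°, λ = -21.61030060°.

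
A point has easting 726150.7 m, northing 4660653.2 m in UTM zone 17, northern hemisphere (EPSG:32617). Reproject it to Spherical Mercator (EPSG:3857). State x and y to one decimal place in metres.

x -8712598.0 m, y 5170781.1 m

Unproject from UTM 17N (λ₀ = -81°) → φ = 42.06540016°, λ = -78.26659954°.
Web Mercator (R = 6378137 m): x = -8712598.007 m, y = 5170781.111 m.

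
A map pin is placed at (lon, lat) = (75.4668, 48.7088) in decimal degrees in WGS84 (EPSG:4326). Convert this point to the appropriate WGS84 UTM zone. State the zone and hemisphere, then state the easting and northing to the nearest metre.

Zone 43N: E 534341 m, N 5395190 m

Longitude 75.4668° lies in the 6° band [72°, 78°), giving zone 43; latitude is north of the equator, so 43N.
Zone 43 central meridian λ₀ = 6×43 − 183 = 75°; Δλ = +0.4668°.
Transverse Mercator on WGS84 with k₀ = 0.9996 gives E = 534341.480 m, N = 5395190.393 m.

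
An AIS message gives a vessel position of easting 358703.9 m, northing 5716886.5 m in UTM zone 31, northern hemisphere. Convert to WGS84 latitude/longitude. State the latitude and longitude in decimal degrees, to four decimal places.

Zone 31N: λ₀ = 3°, k₀ = 0.9996, false easting 500000 m.
Meridian distance M = (N − FN)/k₀ = 5719174.2 m.
Inverse transverse Mercator on WGS84 gives φ = 51.58529977°, λ = 0.96049970°.

lat 51.5853°, lon 0.9605°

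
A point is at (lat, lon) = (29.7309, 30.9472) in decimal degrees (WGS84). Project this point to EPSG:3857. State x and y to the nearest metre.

Web Mercator is spherical with R = a = 6378137 m.
x = R·λ = 6378137 × 0.540130534 = 3445026.545 m.
y = R·ln tan(π/4 + φ/2) = 6378137 × 0.543890204 = 3469006.234 m.

x 3445027 m, y 3469006 m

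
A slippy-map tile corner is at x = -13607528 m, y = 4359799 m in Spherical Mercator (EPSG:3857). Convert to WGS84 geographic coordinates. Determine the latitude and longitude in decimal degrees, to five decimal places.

R = 6378137 m. λ = x/R = -122.23850381°.
φ = 2·arctan(exp(y/R)) − 90° = 2·arctan(1.98090) − 90° = 36.42890018°.

lat 36.42890°, lon -122.23850°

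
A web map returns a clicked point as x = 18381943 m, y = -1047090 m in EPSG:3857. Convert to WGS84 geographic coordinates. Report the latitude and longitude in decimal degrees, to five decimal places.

lat -9.36420°, lon 165.12780°

R = 6378137 m. λ = x/R = 165.12780349°.
φ = 2·arctan(exp(y/R)) − 90° = 2·arctan(0.84860) − 90° = -9.36420051°.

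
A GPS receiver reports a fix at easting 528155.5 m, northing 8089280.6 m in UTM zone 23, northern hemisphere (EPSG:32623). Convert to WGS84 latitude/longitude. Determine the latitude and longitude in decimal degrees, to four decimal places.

Zone 23N: λ₀ = -45°, k₀ = 0.9996, false easting 500000 m.
Meridian distance M = (N − FN)/k₀ = 8092517.6 m.
Inverse transverse Mercator on WGS84 gives φ = 72.89780000°, λ = -44.14219993°.

lat 72.8978°, lon -44.1422°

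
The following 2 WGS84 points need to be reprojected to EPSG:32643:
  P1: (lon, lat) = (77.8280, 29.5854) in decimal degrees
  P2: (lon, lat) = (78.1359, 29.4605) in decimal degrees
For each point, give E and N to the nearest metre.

UTM zone 43N: λ₀ = 75°, k₀ = 0.9996.
P1 (29.5854°, 77.8280°) → (773938.095, 3276185.278) m.
P2 (29.4605°, 78.1359°) → (804151.774, 3263103.061) m.

P1: E 773938 m, N 3276185 m; P2: E 804152 m, N 3263103 m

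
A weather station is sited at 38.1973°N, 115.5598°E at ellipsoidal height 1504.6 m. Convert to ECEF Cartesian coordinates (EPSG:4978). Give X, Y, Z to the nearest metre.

WGS84: a = 6378137 m, e² = 0.006694380; N(φ) = a/√(1−e²sin²φ) = 6386316.141 m.
X = (N+h)·cosφ·cosλ = -2165936.302 m; Y = (N+h)·cosφ·sinλ = 4528809.446 m; Z = (N(1−e²)+h)·sinφ = 3923608.536 m.

X -2165936 m, Y 4528809 m, Z 3923609 m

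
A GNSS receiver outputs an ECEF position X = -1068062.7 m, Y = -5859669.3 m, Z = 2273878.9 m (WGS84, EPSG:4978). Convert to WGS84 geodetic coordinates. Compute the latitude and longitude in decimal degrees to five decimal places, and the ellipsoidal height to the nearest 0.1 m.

λ = atan2(Y, X) = -100.33009998°; p = √(X²+Y²) = 5956213.8 m.
Bowring's method on WGS84 (a = 6378137 m, b = 6356752.314 m) gives φ = 21.02369993°, h = 95.804 m.

lat 21.02370°, lon -100.33010°, h 95.8 m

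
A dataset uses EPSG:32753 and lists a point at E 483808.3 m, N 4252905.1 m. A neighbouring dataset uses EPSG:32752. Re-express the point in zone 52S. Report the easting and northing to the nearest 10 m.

UTM 53S → geographic: φ = -51.87439985°, λ = 134.76480068°.
UTM 52S (λ₀ = 129°) forward: E = 896703.775 m, N = 4237208.322 m.

E 896700 m, N 4237210 m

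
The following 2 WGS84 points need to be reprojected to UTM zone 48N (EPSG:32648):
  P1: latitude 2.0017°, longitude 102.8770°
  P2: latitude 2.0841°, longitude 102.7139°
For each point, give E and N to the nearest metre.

P1: E 263852 m, N 221402 m; P2: E 245714 m, N 230541 m

UTM zone 48N: λ₀ = 105°, k₀ = 0.9996.
P1 (2.0017°, 102.8770°) → (263852.169, 221401.766) m.
P2 (2.0841°, 102.7139°) → (245713.697, 230541.251) m.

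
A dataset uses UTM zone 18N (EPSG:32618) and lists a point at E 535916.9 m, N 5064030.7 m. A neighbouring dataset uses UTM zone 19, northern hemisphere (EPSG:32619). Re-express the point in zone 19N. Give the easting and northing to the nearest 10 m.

E 69080 m, N 5078860 m

UTM 18N → geographic: φ = 45.72889964°, λ = -74.53840006°.
UTM 19N (λ₀ = -69°) forward: E = 69076.245 m, N = 5078863.448 m.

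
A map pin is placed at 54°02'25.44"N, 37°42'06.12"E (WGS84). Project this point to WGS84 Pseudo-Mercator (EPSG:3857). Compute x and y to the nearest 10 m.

x 4196930 m, y 7177810 m

Web Mercator is spherical with R = a = 6378137 m.
x = R·λ = 6378137 × 0.658018799 = 4196934.046 m.
y = R·ln tan(π/4 + φ/2) = 6378137 × 1.125377408 = 7177811.286 m.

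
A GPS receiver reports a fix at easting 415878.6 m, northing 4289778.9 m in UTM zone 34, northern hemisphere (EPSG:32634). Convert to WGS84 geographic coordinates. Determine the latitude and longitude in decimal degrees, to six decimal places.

Zone 34N: λ₀ = 21°, k₀ = 0.9996, false easting 500000 m.
Meridian distance M = (N − FN)/k₀ = 4291495.5 m.
Inverse transverse Mercator on WGS84 gives φ = 38.75270000°, λ = 20.03189976°.

lat 38.752700°, lon 20.031900°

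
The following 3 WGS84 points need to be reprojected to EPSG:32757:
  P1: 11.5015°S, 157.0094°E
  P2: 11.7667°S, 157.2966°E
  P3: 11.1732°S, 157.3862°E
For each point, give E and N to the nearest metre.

UTM zone 57S: λ₀ = 159°, k₀ = 0.9996.
P1 (-11.5015°, 157.0094°) → (282874.600, 8727816.265) m.
P2 (-11.7667°, 157.2966°) → (314386.254, 8698681.221) m.
P3 (-11.1732°, 157.3862°) → (323784.315, 8764388.674) m.

P1: E 282875 m, N 8727816 m; P2: E 314386 m, N 8698681 m; P3: E 323784 m, N 8764389 m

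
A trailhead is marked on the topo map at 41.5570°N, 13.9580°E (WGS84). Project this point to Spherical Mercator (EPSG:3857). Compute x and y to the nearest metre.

x 1553797 m, y 5094849 m

Web Mercator is spherical with R = a = 6378137 m.
x = R·λ = 6378137 × 0.243613057 = 1553797.452 m.
y = R·ln tan(π/4 + φ/2) = 6378137 × 0.798799000 = 5094849.459 m.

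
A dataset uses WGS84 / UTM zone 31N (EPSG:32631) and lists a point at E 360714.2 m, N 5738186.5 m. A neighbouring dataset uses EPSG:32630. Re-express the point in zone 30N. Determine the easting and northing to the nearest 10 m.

UTM 31N → geographic: φ = 51.77719957°, λ = 0.98099947°.
UTM 30N (λ₀ = -3°) forward: E = 774600.736 m, N = 5743758.137 m.

E 774600 m, N 5743760 m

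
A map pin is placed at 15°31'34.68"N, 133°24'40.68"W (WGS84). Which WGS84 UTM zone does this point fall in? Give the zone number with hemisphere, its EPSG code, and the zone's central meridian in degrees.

UTM zone = ⌊(λ + 180)/6⌋ + 1; -133.4113° ∈ [-138°, -132°) → zone 8.
Hemisphere: N (φ ≥ 0).
Central meridian λ₀ = 6×8 − 183 = -135°.
EPSG code: 32608.

Zone 8N (EPSG:32608), central meridian -135°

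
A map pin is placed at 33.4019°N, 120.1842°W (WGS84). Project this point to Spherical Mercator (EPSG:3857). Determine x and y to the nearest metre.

x -13378844 m, y 3948772 m

Web Mercator is spherical with R = a = 6378137 m.
x = R·λ = 6378137 × -2.097609999 = -13378843.945 m.
y = R·ln tan(π/4 + φ/2) = 6378137 × 0.619110530 = 3948771.778 m.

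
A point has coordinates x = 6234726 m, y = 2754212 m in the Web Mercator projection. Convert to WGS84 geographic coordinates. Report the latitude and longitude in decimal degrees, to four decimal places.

lat 24.0066°, lon 56.0075°

R = 6378137 m. λ = x/R = 56.00749658°.
φ = 2·arctan(exp(y/R)) − 90° = 2·arctan(1.54006) − 90° = 24.00659697°.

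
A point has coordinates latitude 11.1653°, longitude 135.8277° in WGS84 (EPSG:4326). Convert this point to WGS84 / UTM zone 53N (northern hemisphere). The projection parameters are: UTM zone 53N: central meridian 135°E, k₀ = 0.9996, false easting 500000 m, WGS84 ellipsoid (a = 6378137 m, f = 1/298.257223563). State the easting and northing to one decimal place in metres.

E 590373.3 m, N 1234383.2 m

Zone 53 central meridian λ₀ = 6×53 − 183 = 135°; Δλ = +0.8277°.
Transverse Mercator on WGS84 with k₀ = 0.9996 gives E = 590373.301 m, N = 1234383.240 m.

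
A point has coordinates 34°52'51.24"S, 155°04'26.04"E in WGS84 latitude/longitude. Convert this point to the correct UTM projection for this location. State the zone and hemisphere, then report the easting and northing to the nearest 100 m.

Longitude 155.0739° lies in the 6° band [150°, 156°), giving zone 56; latitude is south of the equator, so 56S.
Zone 56 central meridian λ₀ = 6×56 − 183 = 153°; Δλ = +2.0739°.
Transverse Mercator on WGS84 with k₀ = 0.9996 gives E = 689535.045 m, N = 6138202.375 m.

Zone 56S: E 689500 m, N 6138200 m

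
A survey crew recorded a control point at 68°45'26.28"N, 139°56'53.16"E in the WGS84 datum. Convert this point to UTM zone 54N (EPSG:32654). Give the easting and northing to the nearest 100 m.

Zone 54 central meridian λ₀ = 6×54 − 183 = 141°; Δλ = -1.0519°.
Transverse Mercator on WGS84 with k₀ = 0.9996 gives E = 457468.382 m, N = 7627664.293 m.

E 457500 m, N 7627700 m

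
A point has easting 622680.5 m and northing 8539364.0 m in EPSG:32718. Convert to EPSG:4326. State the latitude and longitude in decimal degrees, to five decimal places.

Zone 18S: λ₀ = -75°, k₀ = 0.9996, false easting 500000 m, false northing 10000000 m.
Meridian distance M = (N − FN)/k₀ = -1461220.5 m.
Inverse transverse Mercator on WGS84 gives φ = -13.20999963°, λ = -73.86779961°.

lat -13.21000°, lon -73.86780°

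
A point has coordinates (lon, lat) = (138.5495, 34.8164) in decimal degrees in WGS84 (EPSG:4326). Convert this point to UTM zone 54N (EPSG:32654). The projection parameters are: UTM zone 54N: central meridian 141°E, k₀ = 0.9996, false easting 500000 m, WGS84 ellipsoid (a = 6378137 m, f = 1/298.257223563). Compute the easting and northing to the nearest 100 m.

E 275900 m, N 3855400 m

Zone 54 central meridian λ₀ = 6×54 − 183 = 141°; Δλ = -2.4505°.
Transverse Mercator on WGS84 with k₀ = 0.9996 gives E = 275865.520 m, N = 3855420.397 m.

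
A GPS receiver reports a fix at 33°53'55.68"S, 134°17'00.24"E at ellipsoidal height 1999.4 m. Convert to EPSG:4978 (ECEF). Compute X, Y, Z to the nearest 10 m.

WGS84: a = 6378137 m, e² = 0.006694380; N(φ) = a/√(1−e²sin²φ) = 6384788.163 m.
X = (N+h)·cosφ·cosλ = -3701330.477 m; Y = (N+h)·cosφ·sinλ = 3795093.359 m; Z = (N(1−e²)+h)·sinφ = -3538249.989 m.

X -3701330 m, Y 3795090 m, Z -3538250 m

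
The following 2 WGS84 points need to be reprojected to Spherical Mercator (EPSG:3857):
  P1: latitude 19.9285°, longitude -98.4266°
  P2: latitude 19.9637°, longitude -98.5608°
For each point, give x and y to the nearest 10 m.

Web Mercator: x = R·λ, y = R·ln tan(π/4+φ/2), R = 6378137 m.
P1 (19.9285°, -98.4266°) → (-10956798.993, 2264562.691) m.
P2 (19.9637°, -98.5608°) → (-10971738.068, 2268731.189) m.

P1: x -10956800 m, y 2264560 m; P2: x -10971740 m, y 2268730 m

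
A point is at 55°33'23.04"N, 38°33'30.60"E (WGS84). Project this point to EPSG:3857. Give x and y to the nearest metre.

Web Mercator is spherical with R = a = 6378137 m.
x = R·λ = 6378137 × 0.672972780 = 4292312.586 m.
y = R·ln tan(π/4 + φ/2) = 6378137 × 1.171283957 = 7470609.547 m.

x 4292313 m, y 7470610 m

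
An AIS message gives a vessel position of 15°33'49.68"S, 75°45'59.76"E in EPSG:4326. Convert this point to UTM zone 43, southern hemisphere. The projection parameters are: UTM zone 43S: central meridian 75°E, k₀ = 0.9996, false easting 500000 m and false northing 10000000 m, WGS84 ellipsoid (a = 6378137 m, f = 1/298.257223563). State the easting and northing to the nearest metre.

Zone 43 central meridian λ₀ = 6×43 − 183 = 75°; Δλ = +0.7666°.
Transverse Mercator on WGS84 with k₀ = 0.9996 gives E = 582197.428 m, N = 8279166.119 m.

E 582197 m, N 8279166 m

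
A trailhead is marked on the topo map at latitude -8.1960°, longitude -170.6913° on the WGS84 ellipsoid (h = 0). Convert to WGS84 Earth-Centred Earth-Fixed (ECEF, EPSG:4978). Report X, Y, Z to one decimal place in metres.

WGS84: a = 6378137 m, e² = 0.006694380; N(φ) = a/√(1−e²sin²φ) = 6378570.923 m.
X = (N+h)·cosφ·cosλ = -6230280.990 m; Y = (N+h)·cosφ·sinλ = -1021219.060 m; Z = (N(1−e²)+h)·sinφ = -903240.624 m.

X -6230281.0 m, Y -1021219.1 m, Z -903240.6 m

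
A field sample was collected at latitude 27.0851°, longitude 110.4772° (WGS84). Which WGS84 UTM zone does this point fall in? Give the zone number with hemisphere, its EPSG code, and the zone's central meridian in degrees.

Zone 49N (EPSG:32649), central meridian 111°

UTM zone = ⌊(λ + 180)/6⌋ + 1; 110.4772° ∈ [108°, 114°) → zone 49.
Hemisphere: N (φ ≥ 0).
Central meridian λ₀ = 6×49 − 183 = 111°.
EPSG code: 32649.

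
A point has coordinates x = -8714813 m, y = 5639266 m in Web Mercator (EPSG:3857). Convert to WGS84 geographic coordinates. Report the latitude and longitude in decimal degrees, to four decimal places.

lat 45.1126°, lon -78.2865°

R = 6378137 m. λ = x/R = -78.28649716°.
φ = 2·arctan(exp(y/R)) − 90° = 2·arctan(2.42094) − 90° = 45.11260314°.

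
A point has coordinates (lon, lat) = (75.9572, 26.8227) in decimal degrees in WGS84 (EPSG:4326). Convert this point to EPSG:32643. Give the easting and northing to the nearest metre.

E 595120 m, N 2967156 m

Zone 43 central meridian λ₀ = 6×43 − 183 = 75°; Δλ = +0.9572°.
Transverse Mercator on WGS84 with k₀ = 0.9996 gives E = 595119.907 m, N = 2967156.431 m.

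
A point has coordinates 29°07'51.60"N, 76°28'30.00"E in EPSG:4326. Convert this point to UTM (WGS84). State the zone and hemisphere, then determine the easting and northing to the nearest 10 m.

Zone 43N: E 643490 m, N 3223400 m

Longitude 76.4750° lies in the 6° band [72°, 78°), giving zone 43; latitude is north of the equator, so 43N.
Zone 43 central meridian λ₀ = 6×43 − 183 = 75°; Δλ = +1.4750°.
Transverse Mercator on WGS84 with k₀ = 0.9996 gives E = 643491.783 m, N = 3223398.696 m.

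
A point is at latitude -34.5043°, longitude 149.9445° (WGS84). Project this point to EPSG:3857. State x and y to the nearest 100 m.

x 16691700 m, y -4096700 m

Web Mercator is spherical with R = a = 6378137 m.
x = R·λ = 6378137 × 2.617025220 = 16691745.387 m.
y = R·ln tan(π/4 + φ/2) = 6378137 × -0.642306661 = -4096719.881 m.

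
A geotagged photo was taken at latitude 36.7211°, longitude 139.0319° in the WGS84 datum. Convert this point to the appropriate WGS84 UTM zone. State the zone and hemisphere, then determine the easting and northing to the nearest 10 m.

Longitude 139.0319° lies in the 6° band [138°, 144°), giving zone 54; latitude is north of the equator, so 54N.
Zone 54 central meridian λ₀ = 6×54 − 183 = 141°; Δλ = -1.9681°.
Transverse Mercator on WGS84 with k₀ = 0.9996 gives E = 324238.760 m, N = 4065739.156 m.

Zone 54N: E 324240 m, N 4065740 m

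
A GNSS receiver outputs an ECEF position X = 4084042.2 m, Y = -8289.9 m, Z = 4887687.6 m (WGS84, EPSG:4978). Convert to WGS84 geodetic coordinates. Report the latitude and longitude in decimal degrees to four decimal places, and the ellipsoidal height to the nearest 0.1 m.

λ = atan2(Y, X) = -0.11630037°; p = √(X²+Y²) = 4084050.6 m.
Bowring's method on WGS84 (a = 6378137 m, b = 6356752.314 m) gives φ = 50.30770017°, h = 3858.357 m.

lat 50.3077°, lon -0.1163°, h 3858.4 m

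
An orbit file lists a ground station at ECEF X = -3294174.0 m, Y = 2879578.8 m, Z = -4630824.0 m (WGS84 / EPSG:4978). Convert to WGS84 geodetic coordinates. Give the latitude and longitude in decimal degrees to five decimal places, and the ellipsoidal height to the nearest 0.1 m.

λ = atan2(Y, X) = 138.84190028°; p = √(X²+Y²) = 4375335.0 m.
Bowring's method on WGS84 (a = 6378137 m, b = 6356752.314 m) gives φ = -46.81689999°, h = 4066.385 m.

lat -46.81690°, lon 138.84190°, h 4066.4 m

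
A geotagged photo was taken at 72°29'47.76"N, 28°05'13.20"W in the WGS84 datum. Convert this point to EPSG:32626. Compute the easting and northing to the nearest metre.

E 463512 m, N 8044656 m

Zone 26 central meridian λ₀ = 6×26 − 183 = -27°; Δλ = -1.0870°.
Transverse Mercator on WGS84 with k₀ = 0.9996 gives E = 463511.551 m, N = 8044655.590 m.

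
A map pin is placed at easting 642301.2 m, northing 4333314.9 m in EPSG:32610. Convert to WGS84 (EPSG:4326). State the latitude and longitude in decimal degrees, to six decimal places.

Zone 10N: λ₀ = -123°, k₀ = 0.9996, false easting 500000 m.
Meridian distance M = (N − FN)/k₀ = 4335048.9 m.
Inverse transverse Mercator on WGS84 gives φ = 39.13739974°, λ = -121.35349991°.

lat 39.137400°, lon -121.353500°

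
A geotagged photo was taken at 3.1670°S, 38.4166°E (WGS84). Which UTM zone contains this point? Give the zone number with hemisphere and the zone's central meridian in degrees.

UTM zone = ⌊(λ + 180)/6⌋ + 1; 38.4166° ∈ [36°, 42°) → zone 37.
Hemisphere: S (φ < 0).
Central meridian λ₀ = 6×37 − 183 = 39°.

Zone 37S, central meridian 39°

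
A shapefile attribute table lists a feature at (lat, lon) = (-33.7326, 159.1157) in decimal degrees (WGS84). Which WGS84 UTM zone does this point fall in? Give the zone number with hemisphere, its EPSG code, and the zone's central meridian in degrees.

Zone 57S (EPSG:32757), central meridian 159°

UTM zone = ⌊(λ + 180)/6⌋ + 1; 159.1157° ∈ [156°, 162°) → zone 57.
Hemisphere: S (φ < 0).
Central meridian λ₀ = 6×57 − 183 = 159°.
EPSG code: 32757.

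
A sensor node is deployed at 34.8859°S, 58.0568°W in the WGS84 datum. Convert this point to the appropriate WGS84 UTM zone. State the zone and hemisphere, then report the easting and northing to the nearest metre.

Longitude -58.0568° lies in the 6° band [-60°, -54°), giving zone 21; latitude is south of the equator, so 21S.
Zone 21 central meridian λ₀ = 6×21 − 183 = -57°; Δλ = -1.0568°.
Transverse Mercator on WGS84 with k₀ = 0.9996 gives E = 403429.670 m, N = 6139100.664 m.

Zone 21S: E 403430 m, N 6139101 m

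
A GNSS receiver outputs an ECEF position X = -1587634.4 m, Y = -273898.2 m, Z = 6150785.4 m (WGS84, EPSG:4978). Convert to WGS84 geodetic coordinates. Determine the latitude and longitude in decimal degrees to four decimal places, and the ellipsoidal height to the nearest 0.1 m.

λ = atan2(Y, X) = -170.21170059°; p = √(X²+Y²) = 1611087.6 m.
Bowring's method on WGS84 (a = 6378137 m, b = 6356752.314 m) gives φ = 75.41620004°, h = 164.292 m.

lat 75.4162°, lon -170.2117°, h 164.3 m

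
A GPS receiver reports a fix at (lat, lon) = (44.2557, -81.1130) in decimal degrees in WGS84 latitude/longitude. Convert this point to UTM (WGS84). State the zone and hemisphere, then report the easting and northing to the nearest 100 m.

Zone 17N: E 491000 m, N 4900300 m

Longitude -81.1130° lies in the 6° band [-84°, -78°), giving zone 17; latitude is north of the equator, so 17N.
Zone 17 central meridian λ₀ = 6×17 − 183 = -81°; Δλ = -0.1130°.
Transverse Mercator on WGS84 with k₀ = 0.9996 gives E = 490979.325 m, N = 4900279.722 m.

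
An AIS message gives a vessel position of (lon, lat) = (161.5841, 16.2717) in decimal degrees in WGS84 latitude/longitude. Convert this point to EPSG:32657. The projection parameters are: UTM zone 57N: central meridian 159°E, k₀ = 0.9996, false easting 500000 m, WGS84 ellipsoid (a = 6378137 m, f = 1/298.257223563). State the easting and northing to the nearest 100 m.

Zone 57 central meridian λ₀ = 6×57 − 183 = 159°; Δλ = +2.5841°.
Transverse Mercator on WGS84 with k₀ = 0.9996 gives E = 776179.681 m, N = 1800735.589 m.

E 776200 m, N 1800700 m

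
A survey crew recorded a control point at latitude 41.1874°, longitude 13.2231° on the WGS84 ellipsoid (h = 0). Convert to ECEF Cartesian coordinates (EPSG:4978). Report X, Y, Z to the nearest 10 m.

X 4679460 m, Y 1099550 m, Z 4178110 m

WGS84: a = 6378137 m, e² = 0.006694380; N(φ) = a/√(1−e²sin²φ) = 6387415.211 m.
X = (N+h)·cosφ·cosλ = 4679464.753 m; Y = (N+h)·cosφ·sinλ = 1099549.151 m; Z = (N(1−e²)+h)·sinφ = 4178107.740 m.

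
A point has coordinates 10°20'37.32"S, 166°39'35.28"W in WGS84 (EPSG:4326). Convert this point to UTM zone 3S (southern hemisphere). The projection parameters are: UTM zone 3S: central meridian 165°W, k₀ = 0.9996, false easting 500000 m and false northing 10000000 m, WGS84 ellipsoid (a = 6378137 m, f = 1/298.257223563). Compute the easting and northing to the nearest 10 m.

E 318260 m, N 8856110 m

Zone 3 central meridian λ₀ = 6×3 − 183 = -165°; Δλ = -1.6598°.
Transverse Mercator on WGS84 with k₀ = 0.9996 gives E = 318263.845 m, N = 8856113.686 m.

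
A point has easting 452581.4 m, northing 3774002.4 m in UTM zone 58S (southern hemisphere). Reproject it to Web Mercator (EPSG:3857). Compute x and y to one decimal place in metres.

Unproject from UTM 58S (λ₀ = 165°) → φ = -56.17660044°, λ = 164.23619921°.
Web Mercator (R = 6378137 m): x = 18282690.066 m, y = -7593652.435 m.

x 18282690.1 m, y -7593652.4 m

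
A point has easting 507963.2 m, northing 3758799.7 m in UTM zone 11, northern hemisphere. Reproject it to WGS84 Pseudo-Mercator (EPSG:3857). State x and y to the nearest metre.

Unproject from UTM 11N (λ₀ = -117°) → φ = 33.96969974°, λ = -116.91380010°.
Web Mercator (R = 6378137 m): x = -13014784.694 m, y = 4024734.167 m.

x -13014785 m, y 4024734 m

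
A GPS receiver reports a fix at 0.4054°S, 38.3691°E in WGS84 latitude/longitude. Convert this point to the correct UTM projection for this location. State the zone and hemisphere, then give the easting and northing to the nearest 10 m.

Longitude 38.3691° lies in the 6° band [36°, 42°), giving zone 37; latitude is south of the equator, so 37S.
Zone 37 central meridian λ₀ = 6×37 − 183 = 39°; Δλ = -0.6309°.
Transverse Mercator on WGS84 with k₀ = 0.9996 gives E = 429796.943 m, N = 9955188.377 m.

Zone 37S: E 429800 m, N 9955190 m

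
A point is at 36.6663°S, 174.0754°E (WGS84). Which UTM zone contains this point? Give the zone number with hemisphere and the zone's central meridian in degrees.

Zone 60S, central meridian 177°

UTM zone = ⌊(λ + 180)/6⌋ + 1; 174.0754° ∈ [174°, 180°) → zone 60.
Hemisphere: S (φ < 0).
Central meridian λ₀ = 6×60 − 183 = 177°.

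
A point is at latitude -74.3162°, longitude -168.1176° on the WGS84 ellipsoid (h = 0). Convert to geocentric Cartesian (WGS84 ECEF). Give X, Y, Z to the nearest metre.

X -1692504 m, Y -356124 m, Z -6118573 m

WGS84: a = 6378137 m, e² = 0.006694380; N(φ) = a/√(1−e²sin²φ) = 6398018.293 m.
X = (N+h)·cosφ·cosλ = -1692504.393 m; Y = (N+h)·cosφ·sinλ = -356123.664 m; Z = (N(1−e²)+h)·sinφ = -6118572.573 m.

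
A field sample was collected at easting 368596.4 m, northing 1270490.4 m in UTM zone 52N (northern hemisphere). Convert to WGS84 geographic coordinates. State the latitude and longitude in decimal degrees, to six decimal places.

Zone 52N: λ₀ = 129°, k₀ = 0.9996, false easting 500000 m.
Meridian distance M = (N − FN)/k₀ = 1270998.8 m.
Inverse transverse Mercator on WGS84 gives φ = 11.49050020°, λ = 127.79519962°.

lat 11.490500°, lon 127.795200°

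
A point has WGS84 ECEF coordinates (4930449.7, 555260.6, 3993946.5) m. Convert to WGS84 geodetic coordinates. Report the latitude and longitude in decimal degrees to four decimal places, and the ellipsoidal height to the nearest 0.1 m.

λ = atan2(Y, X) = 6.42549995°; p = √(X²+Y²) = 4961617.5 m.
Bowring's method on WGS84 (a = 6378137 m, b = 6356752.314 m) gives φ = 39.02110032°, h = -302.871 m.

lat 39.0211°, lon 6.4255°, h -302.9 m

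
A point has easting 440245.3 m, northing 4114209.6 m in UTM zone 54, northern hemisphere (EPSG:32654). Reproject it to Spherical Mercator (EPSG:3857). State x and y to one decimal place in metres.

Unproject from UTM 54N (λ₀ = 141°) → φ = 37.17239979°, λ = 140.32689978°.
Web Mercator (R = 6378137 m): x = 15621119.028 m, y = 4463164.416 m.

x 15621119.0 m, y 4463164.4 m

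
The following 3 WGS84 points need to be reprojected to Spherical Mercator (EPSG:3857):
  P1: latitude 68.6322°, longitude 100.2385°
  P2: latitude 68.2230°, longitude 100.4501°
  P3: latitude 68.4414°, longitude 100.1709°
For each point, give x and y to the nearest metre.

P1: x 11158499 m, y 10637481 m; P2: x 11182054 m, y 10513586 m; P3: x 11150974 m, y 10579433 m

Web Mercator: x = R·λ, y = R·ln tan(π/4+φ/2), R = 6378137 m.
P1 (68.6322°, 100.2385°) → (11158498.778, 10637481.179) m.
P2 (68.2230°, 100.4501°) → (11182053.982, 10513586.245) m.
P3 (68.4414°, 100.1709°) → (11150973.580, 10579433.382) m.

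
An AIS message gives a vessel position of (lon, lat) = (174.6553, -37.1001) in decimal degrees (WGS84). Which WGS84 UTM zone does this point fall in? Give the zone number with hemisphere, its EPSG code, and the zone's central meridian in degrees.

Zone 60S (EPSG:32760), central meridian 177°

UTM zone = ⌊(λ + 180)/6⌋ + 1; 174.6553° ∈ [174°, 180°) → zone 60.
Hemisphere: S (φ < 0).
Central meridian λ₀ = 6×60 − 183 = 177°.
EPSG code: 32760.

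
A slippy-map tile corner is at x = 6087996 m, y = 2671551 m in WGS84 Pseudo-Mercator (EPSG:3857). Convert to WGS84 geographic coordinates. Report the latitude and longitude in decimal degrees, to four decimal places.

lat 23.3265°, lon 54.6894°

R = 6378137 m. λ = x/R = 54.68939856°.
φ = 2·arctan(exp(y/R)) − 90° = 2·arctan(1.52023) − 90° = 23.32649724°.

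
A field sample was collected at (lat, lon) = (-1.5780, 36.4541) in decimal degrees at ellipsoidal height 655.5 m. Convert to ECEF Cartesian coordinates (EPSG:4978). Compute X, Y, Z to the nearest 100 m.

X 5128700 m, Y 3788700 m, Z -174500 m

WGS84: a = 6378137 m, e² = 0.006694380; N(φ) = a/√(1−e²sin²φ) = 6378153.190 m.
X = (N+h)·cosφ·cosλ = 5128741.338 m; Y = (N+h)·cosφ·sinλ = 3788714.385 m; Z = (N(1−e²)+h)·sinφ = -174482.643 m.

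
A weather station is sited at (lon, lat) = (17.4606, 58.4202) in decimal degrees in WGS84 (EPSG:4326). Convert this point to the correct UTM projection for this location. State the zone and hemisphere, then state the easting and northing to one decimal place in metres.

Zone 33N: E 643716.4 m, N 6478123.5 m

Longitude 17.4606° lies in the 6° band [12°, 18°), giving zone 33; latitude is north of the equator, so 33N.
Zone 33 central meridian λ₀ = 6×33 − 183 = 15°; Δλ = +2.4606°.
Transverse Mercator on WGS84 with k₀ = 0.9996 gives E = 643716.434 m, N = 6478123.498 m.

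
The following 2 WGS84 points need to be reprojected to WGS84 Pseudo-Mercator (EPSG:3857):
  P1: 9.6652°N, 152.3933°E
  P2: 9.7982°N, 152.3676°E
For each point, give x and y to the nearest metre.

P1: x 16964345 m, y 1081065 m; P2: x 16961484 m, y 1096086 m

Web Mercator: x = R·λ, y = R·ln tan(π/4+φ/2), R = 6378137 m.
P1 (9.6652°, 152.3933°) → (16964344.556, 1081064.531) m.
P2 (9.7982°, 152.3676°) → (16961483.645, 1096086.187) m.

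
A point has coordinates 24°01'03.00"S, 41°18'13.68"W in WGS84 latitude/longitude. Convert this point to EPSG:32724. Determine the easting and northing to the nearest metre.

E 265667 m, N 7341918 m

Zone 24 central meridian λ₀ = 6×24 − 183 = -39°; Δλ = -2.3038°.
Transverse Mercator on WGS84 with k₀ = 0.9996 gives E = 265667.209 m, N = 7341917.763 m.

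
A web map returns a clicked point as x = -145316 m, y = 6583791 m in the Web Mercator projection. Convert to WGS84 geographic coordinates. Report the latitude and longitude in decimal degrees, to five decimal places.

R = 6378137 m. λ = x/R = -1.30539584°.
φ = 2·arctan(exp(y/R)) − 90° = 2·arctan(2.80736) − 90° = 50.78750191°.

lat 50.78750°, lon -1.30540°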